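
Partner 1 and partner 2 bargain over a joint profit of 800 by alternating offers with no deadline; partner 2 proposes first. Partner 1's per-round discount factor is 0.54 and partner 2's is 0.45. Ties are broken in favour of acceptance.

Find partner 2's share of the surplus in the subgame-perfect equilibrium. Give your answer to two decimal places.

In a stationary SPE each proposer offers the other exactly their discounted continuation value.
If partner 2 keeps x when proposing and partner 1 keeps y when proposing, then x = 800 − 0.54y and y = 800 − 0.45x.
Solving: x = 800(1 − 0.54) / (1 − 0.45·0.54) = 368 / 0.757 ≈ 486.1295.
Partner 1 gets 800 − 486.1295 ≈ 313.8705.

486.13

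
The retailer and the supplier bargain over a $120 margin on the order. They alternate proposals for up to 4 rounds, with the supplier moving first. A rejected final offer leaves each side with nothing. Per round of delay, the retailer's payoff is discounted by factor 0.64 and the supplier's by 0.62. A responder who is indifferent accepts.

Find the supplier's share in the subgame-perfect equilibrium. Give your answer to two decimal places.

Round 4 (the retailer proposes): the supplier will accept anything ≥ 0, so the retailer offers 0 and keeps 120.
Round 3 (the supplier proposes): the retailer can get 120 next round, worth 0.64 × 120 = 76.8 now; the supplier offers that and keeps 43.2.
Round 2 (the retailer proposes): the supplier can get 43.2 next round, worth 0.62 × 43.2 = 26.784 now; the retailer offers that and keeps 93.216.
Round 1 (the supplier proposes): the retailer can get 93.216 next round, worth 0.64 × 93.216 = 59.65824 now, so the supplier offers 59.65824, keeping 60.34176.

60.34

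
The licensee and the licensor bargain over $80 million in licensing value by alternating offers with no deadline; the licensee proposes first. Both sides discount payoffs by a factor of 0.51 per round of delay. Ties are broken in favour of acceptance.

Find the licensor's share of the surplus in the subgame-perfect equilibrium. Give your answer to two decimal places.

27.02

Let x be the licensee's share when the licensee proposes and y be the licensor's share when the licensor proposes.
The licensor accepts iff offered ≥ 0.51·y, so x = 80 − 0.51y. Symmetrically y = 80 − 0.51x.
Substituting: x = 80 − 0.51(80 − 0.51x), giving x(1 − 0.51·0.51) = 80(1 − 0.51).
So x = 80 × 0.49 / 0.7399 ≈ 52.9801, and the licensor receives 80 − x ≈ 27.0199.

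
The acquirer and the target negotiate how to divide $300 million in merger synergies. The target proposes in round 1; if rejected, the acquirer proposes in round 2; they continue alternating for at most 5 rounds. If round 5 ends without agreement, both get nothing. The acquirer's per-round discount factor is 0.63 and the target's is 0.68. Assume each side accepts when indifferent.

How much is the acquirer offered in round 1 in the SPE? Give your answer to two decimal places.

Round 5 (the target proposes): the acquirer will accept anything ≥ 0, so the target offers 0 and keeps 300.
Round 4 (the acquirer proposes): the target can get 300 next round, worth 0.68 × 300 = 204 now. The acquirer offers 204 and keeps 300 − 204 = 96.
Round 3 (the target proposes): the acquirer can get 96 next round, worth 0.63 × 96 = 60.48 now; the target offers that and keeps 239.52.
Round 2 (the acquirer proposes): the target can get 239.52 next round, worth 0.68 × 239.52 = 162.8736 now, so the acquirer offers 162.8736, keeping 137.1264.
Round 1 (the target proposes): the acquirer can get 137.1264 next round, worth 0.63 × 137.1264 = 86.389632 now. The target offers 86.389632 and keeps 300 − 86.389632 = 213.610368.

86.39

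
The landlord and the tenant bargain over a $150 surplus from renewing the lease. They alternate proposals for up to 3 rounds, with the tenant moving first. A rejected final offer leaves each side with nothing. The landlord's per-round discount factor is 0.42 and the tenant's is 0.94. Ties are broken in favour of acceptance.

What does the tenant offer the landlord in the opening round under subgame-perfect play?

3.78

Round 3 (the tenant proposes): rejection yields 0 for the landlord; the tenant offers 0 and keeps 150.
Round 2 (the landlord proposes): the tenant can get 150 next round, worth 0.94 × 150 = 141 now; the landlord offers that and keeps 9.
Round 1 (the tenant proposes): the landlord can get 9 next round, worth 0.42 × 9 = 3.78 now, so the tenant offers 3.78, keeping 146.22.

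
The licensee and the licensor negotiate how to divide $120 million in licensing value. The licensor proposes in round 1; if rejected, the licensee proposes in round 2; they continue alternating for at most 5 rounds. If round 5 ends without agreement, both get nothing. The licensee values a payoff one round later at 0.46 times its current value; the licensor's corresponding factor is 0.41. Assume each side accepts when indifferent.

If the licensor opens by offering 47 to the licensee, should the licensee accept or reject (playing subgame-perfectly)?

Accept

Work out the licensee's continuation value if the offer is rejected.
Round 5 (the licensor proposes): rejection yields 0 for the licensee; the licensor offers 0 and keeps 120.
Round 4 (the licensee proposes): the licensor can get 120 next round, worth 0.41 × 120 = 49.2 now. The licensee offers 49.2 and keeps 120 − 49.2 = 70.8.
Round 3 (the licensor proposes): the licensee can get 70.8 next round, worth 0.46 × 70.8 = 32.568 now, so the licensor offers 32.568, keeping 87.432.
Round 2 (the licensee proposes): the licensor can get 87.432 next round, worth 0.41 × 87.432 = 35.84712 now, so the licensee offers 35.84712, keeping 84.15288.
So by rejecting in round 1, the licensee gets 84.15288 next round, worth 0.46 × 84.15288 = 38.7103248 now.
Offer 47 ≥ 38.7103248, so the licensee accepts.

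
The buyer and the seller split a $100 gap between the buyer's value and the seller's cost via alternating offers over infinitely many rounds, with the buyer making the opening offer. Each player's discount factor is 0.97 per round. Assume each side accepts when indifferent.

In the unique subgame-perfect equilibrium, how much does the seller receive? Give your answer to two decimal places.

In a stationary SPE each proposer offers the other exactly their discounted continuation value.
If the buyer keeps x when proposing and the seller keeps y when proposing, then x = 100 − 0.97y and y = 100 − 0.97x.
Solving: x = 100(1 − 0.97) / (1 − 0.97·0.97) = 3 / 0.0591 ≈ 50.7614.
The seller gets 100 − 50.7614 ≈ 49.2386.

49.24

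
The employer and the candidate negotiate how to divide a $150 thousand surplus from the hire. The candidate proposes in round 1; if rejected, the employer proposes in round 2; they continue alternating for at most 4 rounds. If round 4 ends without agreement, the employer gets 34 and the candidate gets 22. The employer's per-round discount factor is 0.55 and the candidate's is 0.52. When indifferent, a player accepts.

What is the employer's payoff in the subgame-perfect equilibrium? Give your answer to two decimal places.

Round 4 (the employer proposes): the candidate gets 22 if talks fail, so the employer offers 22 and keeps 128.
Round 3 (the candidate proposes): the employer can get 128 next round, worth 0.55 × 128 = 70.4 now, so the candidate offers 70.4, keeping 79.6.
Round 2 (the employer proposes): the candidate can get 79.6 next round, worth 0.52 × 79.6 = 41.392 now, so the employer offers 41.392, keeping 108.608.
Round 1 (the candidate proposes): the employer can get 108.608 next round, worth 0.55 × 108.608 = 59.7344 now, so the candidate offers 59.7344, keeping 90.2656.

59.73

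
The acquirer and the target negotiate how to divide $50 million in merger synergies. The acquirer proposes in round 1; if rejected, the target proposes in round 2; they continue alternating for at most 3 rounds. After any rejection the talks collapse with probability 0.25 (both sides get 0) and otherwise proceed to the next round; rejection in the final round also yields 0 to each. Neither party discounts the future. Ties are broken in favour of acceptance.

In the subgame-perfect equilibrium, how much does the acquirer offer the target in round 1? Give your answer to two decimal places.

Round 3 (the acquirer proposes): the target will accept anything ≥ 0, so the acquirer offers 0 and keeps 50.
Round 2 (the target proposes): rejecting gives the acquirer an expected 0.75 × 50 = 37.5; the target offers that and keeps 12.5.
Round 1 (the acquirer proposes): rejecting gives the target an expected 0.75 × 12.5 = 9.375, so the acquirer offers 9.375, keeping 40.625.

9.38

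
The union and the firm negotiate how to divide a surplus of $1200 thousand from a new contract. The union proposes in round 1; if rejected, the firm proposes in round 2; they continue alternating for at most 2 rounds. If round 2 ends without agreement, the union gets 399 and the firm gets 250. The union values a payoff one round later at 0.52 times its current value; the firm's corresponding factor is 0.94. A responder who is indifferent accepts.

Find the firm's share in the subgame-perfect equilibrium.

752.94

Round 2 (the firm proposes): the union gets 399 if talks fail, so the firm offers 399 and keeps 801.
Round 1 (the union proposes): the firm can get 801 next round, worth 0.94 × 801 = 752.94 now, so the union offers 752.94, keeping 447.06.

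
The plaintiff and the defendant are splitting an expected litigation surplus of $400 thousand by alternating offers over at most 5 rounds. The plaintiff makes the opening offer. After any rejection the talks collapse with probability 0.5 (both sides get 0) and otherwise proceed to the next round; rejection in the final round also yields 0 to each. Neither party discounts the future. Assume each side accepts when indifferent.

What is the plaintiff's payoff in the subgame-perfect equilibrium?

Round 5 (the plaintiff proposes): rejection yields 0 for the defendant; the plaintiff offers 0 and keeps 400.
Round 4 (the defendant proposes): rejecting gives the plaintiff an expected 0.5 × 400 = 200; the defendant offers that and keeps 200.
Round 3 (the plaintiff proposes): rejecting gives the defendant an expected 0.5 × 200 = 100, so the plaintiff offers 100, keeping 300.
Round 2 (the defendant proposes): rejecting gives the plaintiff an expected 0.5 × 300 = 150; the defendant offers that and keeps 250.
Round 1 (the plaintiff proposes): rejecting gives the defendant an expected 0.5 × 250 = 125, so the plaintiff offers 125, keeping 275.

275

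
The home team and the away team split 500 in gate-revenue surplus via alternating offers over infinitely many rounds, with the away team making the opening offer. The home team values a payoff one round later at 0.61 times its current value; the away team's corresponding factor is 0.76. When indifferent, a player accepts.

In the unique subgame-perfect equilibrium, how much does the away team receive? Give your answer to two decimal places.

Let x be the away team's share when the away team proposes and y be the home team's share when the home team proposes.
The home team accepts iff offered ≥ 0.61·y, so x = 500 − 0.61y. Symmetrically y = 500 − 0.76x.
Substituting: x = 500 − 0.61(500 − 0.76x), giving x(1 − 0.76·0.61) = 500(1 − 0.61).
So x = 500 × 0.39 / 0.5364 ≈ 363.5347, and the home team receives 500 − x ≈ 136.4653.

363.53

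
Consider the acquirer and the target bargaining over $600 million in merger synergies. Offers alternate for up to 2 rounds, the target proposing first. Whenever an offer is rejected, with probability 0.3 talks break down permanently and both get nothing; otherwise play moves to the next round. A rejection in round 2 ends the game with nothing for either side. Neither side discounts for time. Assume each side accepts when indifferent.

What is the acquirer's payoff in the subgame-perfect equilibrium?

Round 2 (the acquirer proposes): the target will accept anything ≥ 0, so the acquirer offers 0 and keeps 600.
Round 1 (the target proposes): rejecting gives the acquirer an expected 0.7 × 600 = 420. The target offers 420 and keeps 600 − 420 = 180.

420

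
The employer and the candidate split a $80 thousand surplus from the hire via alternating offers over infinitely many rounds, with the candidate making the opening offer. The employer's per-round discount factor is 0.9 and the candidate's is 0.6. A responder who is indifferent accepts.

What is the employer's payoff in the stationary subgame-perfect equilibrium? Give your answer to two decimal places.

In a stationary SPE each proposer offers the other exactly their discounted continuation value.
If the candidate keeps x when proposing and the employer keeps y when proposing, then x = 80 − 0.9y and y = 80 − 0.6x.
Solving: x = 80(1 − 0.9) / (1 − 0.6·0.9) = 8 / 0.46 ≈ 17.3913.
The employer gets 80 − 17.3913 ≈ 62.6087.

62.61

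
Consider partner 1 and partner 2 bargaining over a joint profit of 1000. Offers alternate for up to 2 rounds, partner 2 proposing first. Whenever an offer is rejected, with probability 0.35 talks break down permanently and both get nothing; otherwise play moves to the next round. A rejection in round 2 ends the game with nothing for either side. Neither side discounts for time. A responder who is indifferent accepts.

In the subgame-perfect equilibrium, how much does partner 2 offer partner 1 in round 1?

650

By backward induction:
Round 2 (partner 1 proposes): partner 2 will accept anything ≥ 0, so partner 1 offers 0 and keeps 1000.
Round 1 (partner 2 proposes): rejecting gives partner 1 an expected 0.65 × 1000 = 650; partner 2 offers that and keeps 350.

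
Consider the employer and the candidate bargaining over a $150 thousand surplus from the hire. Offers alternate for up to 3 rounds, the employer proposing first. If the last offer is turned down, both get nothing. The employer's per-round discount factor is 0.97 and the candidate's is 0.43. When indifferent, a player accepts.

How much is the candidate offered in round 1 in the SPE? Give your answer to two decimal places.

1.94

Round 3 (the employer proposes): rejection yields 0 for the candidate; the employer offers 0 and keeps 150.
Round 2 (the candidate proposes): the employer can get 150 next round, worth 0.97 × 150 = 145.5 now; the candidate offers that and keeps 4.5.
Round 1 (the employer proposes): the candidate can get 4.5 next round, worth 0.43 × 4.5 = 1.935 now, so the employer offers 1.935, keeping 148.065.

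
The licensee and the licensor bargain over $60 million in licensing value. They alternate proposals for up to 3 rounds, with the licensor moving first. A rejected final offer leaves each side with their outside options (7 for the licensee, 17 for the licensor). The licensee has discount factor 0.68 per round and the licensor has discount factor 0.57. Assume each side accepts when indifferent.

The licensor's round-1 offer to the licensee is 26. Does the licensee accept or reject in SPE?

Round 3 (the licensor proposes): the licensee gets 7 if talks fail, so the licensor offers 7 and keeps 53.
Round 2 (the licensee proposes): the licensor can get 53 next round, worth 0.57 × 53 = 30.21 now. The licensee offers 30.21 and keeps 60 − 30.21 = 29.79.
So by rejecting in round 1, the licensee gets 29.79 next round, worth 0.68 × 29.79 = 20.2572 now.
Offer 26 ≥ 20.2572, so the licensee accepts.

Accept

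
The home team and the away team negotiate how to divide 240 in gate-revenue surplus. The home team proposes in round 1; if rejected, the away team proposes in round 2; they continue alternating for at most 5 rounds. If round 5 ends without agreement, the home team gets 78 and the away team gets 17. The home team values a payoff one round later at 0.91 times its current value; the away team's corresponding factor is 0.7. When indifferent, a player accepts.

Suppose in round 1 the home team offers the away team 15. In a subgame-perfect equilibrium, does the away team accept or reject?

Reject

Round 5 (the home team proposes): the away team gets 17 if talks fail, so the home team offers 17 and keeps 223.
Round 4 (the away team proposes): the home team can get 223 next round, worth 0.91 × 223 = 202.93 now. The away team offers 202.93 and keeps 240 − 202.93 = 37.07.
Round 3 (the home team proposes): the away team can get 37.07 next round, worth 0.7 × 37.07 = 25.949 now; the home team offers that and keeps 214.051.
Round 2 (the away team proposes): the home team can get 214.051 next round, worth 0.91 × 214.051 = 194.78641 now; the away team offers that and keeps 45.21359.
So by rejecting in round 1, the away team gets 45.21359 next round, worth 0.7 × 45.21359 = 31.649513 now.
Offer 15 < 31.649513, so the away team rejects.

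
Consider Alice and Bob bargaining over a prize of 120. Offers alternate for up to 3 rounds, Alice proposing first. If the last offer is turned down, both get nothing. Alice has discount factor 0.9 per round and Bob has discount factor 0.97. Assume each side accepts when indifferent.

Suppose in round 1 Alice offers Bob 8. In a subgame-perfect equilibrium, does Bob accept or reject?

Round 3 (Alice proposes): Bob will accept anything ≥ 0, so Alice offers 0 and keeps 120.
Round 2 (Bob proposes): Alice can get 120 next round, worth 0.9 × 120 = 108 now. Bob offers 108 and keeps 120 − 108 = 12.
So by rejecting in round 1, Bob gets 12 next round, worth 0.97 × 12 = 11.64 now.
Offer 8 < 11.64, so Bob rejects.

Reject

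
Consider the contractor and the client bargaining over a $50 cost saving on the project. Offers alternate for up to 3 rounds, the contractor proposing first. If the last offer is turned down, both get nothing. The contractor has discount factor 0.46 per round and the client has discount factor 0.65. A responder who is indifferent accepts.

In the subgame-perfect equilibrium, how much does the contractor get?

32.45

By backward induction:
Round 3 (the contractor proposes): rejection yields 0 for the client; the contractor offers 0 and keeps 50.
Round 2 (the client proposes): the contractor can get 50 next round, worth 0.46 × 50 = 23 now. The client offers 23 and keeps 50 − 23 = 27.
Round 1 (the contractor proposes): the client can get 27 next round, worth 0.65 × 27 = 17.55 now; the contractor offers that and keeps 32.45.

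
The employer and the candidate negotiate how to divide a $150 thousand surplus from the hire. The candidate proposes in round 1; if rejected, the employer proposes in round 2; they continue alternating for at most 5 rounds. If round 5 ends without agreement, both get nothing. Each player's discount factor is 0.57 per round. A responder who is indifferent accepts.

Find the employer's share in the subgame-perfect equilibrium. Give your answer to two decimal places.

48.71

Round 5 (the candidate proposes): rejection yields 0 for the employer; the candidate offers 0 and keeps 150.
Round 4 (the employer proposes): the candidate can get 150 next round, worth 0.57 × 150 = 85.5 now; the employer offers that and keeps 64.5.
Round 3 (the candidate proposes): the employer can get 64.5 next round, worth 0.57 × 64.5 = 36.765 now; the candidate offers that and keeps 113.235.
Round 2 (the employer proposes): the candidate can get 113.235 next round, worth 0.57 × 113.235 = 64.54395 now. The employer offers 64.54395 and keeps 150 − 64.54395 = 85.45605.
Round 1 (the candidate proposes): the employer can get 85.45605 next round, worth 0.57 × 85.45605 = 48.7099485 now, so the candidate offers 48.7099485, keeping 101.2900515.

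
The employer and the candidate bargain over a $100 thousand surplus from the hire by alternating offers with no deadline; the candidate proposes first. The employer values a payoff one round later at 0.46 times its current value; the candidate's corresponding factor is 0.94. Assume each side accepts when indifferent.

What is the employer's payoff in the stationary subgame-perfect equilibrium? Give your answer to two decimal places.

Let x be the candidate's share when the candidate proposes and y be the employer's share when the employer proposes.
The employer accepts iff offered ≥ 0.46·y, so x = 100 − 0.46y. Symmetrically y = 100 − 0.94x.
Substituting: x = 100 − 0.46(100 − 0.94x), giving x(1 − 0.94·0.46) = 100(1 − 0.46).
So x = 100 × 0.54 / 0.5676 ≈ 95.1374, and the employer receives 100 − x ≈ 4.8626.

4.86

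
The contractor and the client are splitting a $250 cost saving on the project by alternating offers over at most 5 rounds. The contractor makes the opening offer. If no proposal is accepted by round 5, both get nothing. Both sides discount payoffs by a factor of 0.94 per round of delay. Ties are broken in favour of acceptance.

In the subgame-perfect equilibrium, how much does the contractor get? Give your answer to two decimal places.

Round 5 (the contractor proposes): rejection yields 0 for the client; the contractor offers 0 and keeps 250.
Round 4 (the client proposes): the contractor can get 250 next round, worth 0.94 × 250 = 235 now. The client offers 235 and keeps 250 − 235 = 15.
Round 3 (the contractor proposes): the client can get 15 next round, worth 0.94 × 15 = 14.1 now; the contractor offers that and keeps 235.9.
Round 2 (the client proposes): the contractor can get 235.9 next round, worth 0.94 × 235.9 = 221.746 now. The client offers 221.746 and keeps 250 − 221.746 = 28.254.
Round 1 (the contractor proposes): the client can get 28.254 next round, worth 0.94 × 28.254 = 26.55876 now, so the contractor offers 26.55876, keeping 223.44124.

223.44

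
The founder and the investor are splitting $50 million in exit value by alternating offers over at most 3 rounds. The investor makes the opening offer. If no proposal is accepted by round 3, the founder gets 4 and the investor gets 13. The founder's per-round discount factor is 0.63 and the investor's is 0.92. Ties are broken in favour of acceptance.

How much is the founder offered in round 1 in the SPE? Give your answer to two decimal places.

4.84

Work backward from the last round.
Round 3 (the investor proposes): the founder gets 4 if talks fail, so the investor offers 4 and keeps 46.
Round 2 (the founder proposes): the investor can get 46 next round, worth 0.92 × 46 = 42.32 now; the founder offers that and keeps 7.68.
Round 1 (the investor proposes): the founder can get 7.68 next round, worth 0.63 × 7.68 = 4.8384 now; the investor offers that and keeps 45.1616.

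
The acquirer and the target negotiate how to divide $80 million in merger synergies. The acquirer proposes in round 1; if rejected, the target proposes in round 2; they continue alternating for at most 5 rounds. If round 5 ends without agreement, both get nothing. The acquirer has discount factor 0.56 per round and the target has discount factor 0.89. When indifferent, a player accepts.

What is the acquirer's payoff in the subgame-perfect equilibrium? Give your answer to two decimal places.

Solve by backward induction from round 5.
Round 5 (the acquirer proposes): the target will accept anything ≥ 0, so the acquirer offers 0 and keeps 80.
Round 4 (the target proposes): the acquirer can get 80 next round, worth 0.56 × 80 = 44.8 now, so the target offers 44.8, keeping 35.2.
Round 3 (the acquirer proposes): the target can get 35.2 next round, worth 0.89 × 35.2 = 31.328 now; the acquirer offers that and keeps 48.672.
Round 2 (the target proposes): the acquirer can get 48.672 next round, worth 0.56 × 48.672 = 27.25632 now, so the target offers 27.25632, keeping 52.74368.
Round 1 (the acquirer proposes): the target can get 52.74368 next round, worth 0.89 × 52.74368 = 46.9418752 now. The acquirer offers 46.9418752 and keeps 80 − 46.9418752 = 33.0581248.

33.06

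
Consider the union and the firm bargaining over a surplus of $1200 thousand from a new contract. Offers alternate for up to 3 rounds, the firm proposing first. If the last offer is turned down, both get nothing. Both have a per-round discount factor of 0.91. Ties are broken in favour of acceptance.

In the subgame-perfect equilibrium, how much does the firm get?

1101.72

Round 3 (the firm proposes): rejection yields 0 for the union; the firm offers 0 and keeps 1200.
Round 2 (the union proposes): the firm can get 1200 next round, worth 0.91 × 1200 = 1092 now. The union offers 1092 and keeps 1200 − 1092 = 108.
Round 1 (the firm proposes): the union can get 108 next round, worth 0.91 × 108 = 98.28 now; the firm offers that and keeps 1101.72.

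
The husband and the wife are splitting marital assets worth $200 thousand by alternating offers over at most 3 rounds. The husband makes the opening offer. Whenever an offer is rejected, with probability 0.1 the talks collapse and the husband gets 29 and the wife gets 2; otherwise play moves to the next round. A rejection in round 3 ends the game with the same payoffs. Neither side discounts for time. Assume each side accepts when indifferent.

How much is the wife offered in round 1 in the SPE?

By backward induction:
Round 3 (the husband proposes): the wife gets 2 if talks fail, so the husband offers 2 and keeps 198.
Round 2 (the wife proposes): rejecting gives the husband an expected 0.9 × 198 + 0.1 × 29 = 181.1. The wife offers 181.1 and keeps 200 − 181.1 = 18.9.
Round 1 (the husband proposes): rejecting gives the wife an expected 0.9 × 18.9 + 0.1 × 2 = 17.21. The husband offers 17.21 and keeps 200 − 17.21 = 182.79.

17.21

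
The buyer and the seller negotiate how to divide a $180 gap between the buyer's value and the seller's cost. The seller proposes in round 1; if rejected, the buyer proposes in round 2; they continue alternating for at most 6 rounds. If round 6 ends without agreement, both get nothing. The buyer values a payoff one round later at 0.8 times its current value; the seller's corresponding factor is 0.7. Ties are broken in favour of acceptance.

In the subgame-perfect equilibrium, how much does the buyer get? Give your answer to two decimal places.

Round 6 (the buyer proposes): rejection yields 0 for the seller; the buyer offers 0 and keeps 180.
Round 5 (the seller proposes): the buyer can get 180 next round, worth 0.8 × 180 = 144 now. The seller offers 144 and keeps 180 − 144 = 36.
Round 4 (the buyer proposes): the seller can get 36 next round, worth 0.7 × 36 = 25.2 now; the buyer offers that and keeps 154.8.
Round 3 (the seller proposes): the buyer can get 154.8 next round, worth 0.8 × 154.8 = 123.84 now; the seller offers that and keeps 56.16.
Round 2 (the buyer proposes): the seller can get 56.16 next round, worth 0.7 × 56.16 = 39.312 now; the buyer offers that and keeps 140.688.
Round 1 (the seller proposes): the buyer can get 140.688 next round, worth 0.8 × 140.688 = 112.5504 now. The seller offers 112.5504 and keeps 180 − 112.5504 = 67.4496.

112.55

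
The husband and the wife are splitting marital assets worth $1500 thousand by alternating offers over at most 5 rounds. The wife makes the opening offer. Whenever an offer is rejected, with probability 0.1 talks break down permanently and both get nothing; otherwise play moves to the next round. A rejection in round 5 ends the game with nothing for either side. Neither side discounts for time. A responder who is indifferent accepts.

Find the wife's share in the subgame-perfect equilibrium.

Round 5 (the wife proposes): rejection yields 0 for the husband; the wife offers 0 and keeps 1500.
Round 4 (the husband proposes): rejecting gives the wife an expected 0.9 × 1500 = 1350, so the husband offers 1350, keeping 150.
Round 3 (the wife proposes): rejecting gives the husband an expected 0.9 × 150 = 135; the wife offers that and keeps 1365.
Round 2 (the husband proposes): rejecting gives the wife an expected 0.9 × 1365 = 1228.5, so the husband offers 1228.5, keeping 271.5.
Round 1 (the wife proposes): rejecting gives the husband an expected 0.9 × 271.5 = 244.35; the wife offers that and keeps 1255.65.

1255.65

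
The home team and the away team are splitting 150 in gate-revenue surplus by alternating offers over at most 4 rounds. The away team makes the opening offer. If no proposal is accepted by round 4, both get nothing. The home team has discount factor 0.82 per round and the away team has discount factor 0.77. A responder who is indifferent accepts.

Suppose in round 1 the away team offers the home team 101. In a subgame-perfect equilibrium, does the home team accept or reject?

Reject

Round 4 (the home team proposes): rejection yields 0 for the away team; the home team offers 0 and keeps 150.
Round 3 (the away team proposes): the home team can get 150 next round, worth 0.82 × 150 = 123 now. The away team offers 123 and keeps 150 − 123 = 27.
Round 2 (the home team proposes): the away team can get 27 next round, worth 0.77 × 27 = 20.79 now; the home team offers that and keeps 129.21.
So by rejecting in round 1, the home team gets 129.21 next round, worth 0.82 × 129.21 = 105.9522 now.
Offer 101 < 105.9522, so the home team rejects.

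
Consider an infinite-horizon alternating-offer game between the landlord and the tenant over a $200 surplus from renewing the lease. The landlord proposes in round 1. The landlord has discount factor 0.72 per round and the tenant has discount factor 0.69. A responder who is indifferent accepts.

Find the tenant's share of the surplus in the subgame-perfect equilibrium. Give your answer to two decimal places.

When the landlord proposes, the tenant accepts any offer worth at least 0.69 times what the tenant would get by proposing next round; and vice versa.
This gives x = 200 − 0.69y and y = 200 − 0.72x, where x and y are each side's share when it proposes.
Hence (1 − 0.69·0.72)x = 200(1 − 0.69), i.e. 0.5032·x = 62.
x ≈ 123.2114; the tenant's share is 200 − x ≈ 76.7886.

76.79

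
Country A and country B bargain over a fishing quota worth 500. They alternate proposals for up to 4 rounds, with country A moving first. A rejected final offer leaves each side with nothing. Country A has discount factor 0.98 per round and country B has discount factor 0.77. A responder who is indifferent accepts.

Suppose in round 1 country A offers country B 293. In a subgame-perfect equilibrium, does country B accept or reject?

Work out country B's continuation value if the offer is rejected.
Round 4 (country B proposes): country A will accept anything ≥ 0, so country B offers 0 and keeps 500.
Round 3 (country A proposes): country B can get 500 next round, worth 0.77 × 500 = 385 now; country A offers that and keeps 115.
Round 2 (country B proposes): country A can get 115 next round, worth 0.98 × 115 = 112.7 now. Country B offers 112.7 and keeps 500 − 112.7 = 387.3.
So by rejecting in round 1, country B gets 387.3 next round, worth 0.77 × 387.3 = 298.221 now.
Offer 293 < 298.221, so country B rejects.

Reject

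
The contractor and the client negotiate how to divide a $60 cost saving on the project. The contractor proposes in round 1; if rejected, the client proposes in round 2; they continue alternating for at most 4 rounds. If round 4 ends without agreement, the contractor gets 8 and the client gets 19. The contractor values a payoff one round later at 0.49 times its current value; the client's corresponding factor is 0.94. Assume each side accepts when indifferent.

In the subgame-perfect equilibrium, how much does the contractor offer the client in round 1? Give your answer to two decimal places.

51.28

Round 4 (the client proposes): the contractor gets 8 if talks fail, so the client offers 8 and keeps 52.
Round 3 (the contractor proposes): the client can get 52 next round, worth 0.94 × 52 = 48.88 now. The contractor offers 48.88 and keeps 60 − 48.88 = 11.12.
Round 2 (the client proposes): the contractor can get 11.12 next round, worth 0.49 × 11.12 = 5.4488 now; the client offers that and keeps 54.5512.
Round 1 (the contractor proposes): the client can get 54.5512 next round, worth 0.94 × 54.5512 = 51.278128 now, so the contractor offers 51.278128, keeping 8.721872.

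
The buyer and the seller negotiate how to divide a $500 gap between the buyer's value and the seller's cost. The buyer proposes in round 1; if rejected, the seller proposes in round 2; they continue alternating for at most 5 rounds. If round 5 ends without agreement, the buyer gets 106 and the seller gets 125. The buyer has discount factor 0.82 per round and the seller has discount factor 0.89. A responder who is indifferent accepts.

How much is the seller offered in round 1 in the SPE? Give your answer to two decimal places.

205.13

By backward induction:
Round 5 (the buyer proposes): the seller gets 125 if talks fail, so the buyer offers 125 and keeps 375.
Round 4 (the seller proposes): the buyer can get 375 next round, worth 0.82 × 375 = 307.5 now; the seller offers that and keeps 192.5.
Round 3 (the buyer proposes): the seller can get 192.5 next round, worth 0.89 × 192.5 = 171.325 now, so the buyer offers 171.325, keeping 328.675.
Round 2 (the seller proposes): the buyer can get 328.675 next round, worth 0.82 × 328.675 = 269.5135 now. The seller offers 269.5135 and keeps 500 − 269.5135 = 230.4865.
Round 1 (the buyer proposes): the seller can get 230.4865 next round, worth 0.89 × 230.4865 = 205.132985 now. The buyer offers 205.132985 and keeps 500 − 205.132985 = 294.867015.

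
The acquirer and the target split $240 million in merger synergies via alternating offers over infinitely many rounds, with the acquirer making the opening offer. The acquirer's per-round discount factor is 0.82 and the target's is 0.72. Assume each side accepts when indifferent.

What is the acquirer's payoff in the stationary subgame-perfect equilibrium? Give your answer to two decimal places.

Let x be the acquirer's share when the acquirer proposes and y be the target's share when the target proposes.
The target accepts iff offered ≥ 0.72·y, so x = 240 − 0.72y. Symmetrically y = 240 − 0.82x.
Substituting: x = 240 − 0.72(240 − 0.82x), giving x(1 − 0.82·0.72) = 240(1 − 0.72).
So x = 240 × 0.28 / 0.4096 = 164.0625, and the target receives 240 − x = 75.9375.

164.06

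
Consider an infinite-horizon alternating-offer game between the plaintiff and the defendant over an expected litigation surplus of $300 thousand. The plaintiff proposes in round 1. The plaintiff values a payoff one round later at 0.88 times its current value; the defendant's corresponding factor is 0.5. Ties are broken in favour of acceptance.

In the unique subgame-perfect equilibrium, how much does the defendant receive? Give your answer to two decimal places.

In a stationary SPE each proposer offers the other exactly their discounted continuation value.
If the plaintiff keeps x when proposing and the defendant keeps y when proposing, then x = 300 − 0.5y and y = 300 − 0.88x.
Solving: x = 300(1 − 0.5) / (1 − 0.88·0.5) = 150 / 0.56 ≈ 267.8571.
The defendant gets 300 − 267.8571 ≈ 32.1429.

32.14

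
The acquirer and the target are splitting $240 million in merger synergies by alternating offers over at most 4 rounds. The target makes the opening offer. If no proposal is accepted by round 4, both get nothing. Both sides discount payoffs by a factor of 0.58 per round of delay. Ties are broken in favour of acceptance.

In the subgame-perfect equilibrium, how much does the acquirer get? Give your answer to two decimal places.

Round 4 (the acquirer proposes): rejection yields 0 for the target; the acquirer offers 0 and keeps 240.
Round 3 (the target proposes): the acquirer can get 240 next round, worth 0.58 × 240 = 139.2 now; the target offers that and keeps 100.8.
Round 2 (the acquirer proposes): the target can get 100.8 next round, worth 0.58 × 100.8 = 58.464 now. The acquirer offers 58.464 and keeps 240 − 58.464 = 181.536.
Round 1 (the target proposes): the acquirer can get 181.536 next round, worth 0.58 × 181.536 = 105.29088 now. The target offers 105.29088 and keeps 240 − 105.29088 = 134.70912.

105.29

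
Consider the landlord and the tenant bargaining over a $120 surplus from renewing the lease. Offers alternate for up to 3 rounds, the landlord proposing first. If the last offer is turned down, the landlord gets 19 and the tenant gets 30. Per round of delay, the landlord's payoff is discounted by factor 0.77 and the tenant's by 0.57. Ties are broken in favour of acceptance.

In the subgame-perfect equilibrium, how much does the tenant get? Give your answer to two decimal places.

28.90

Work backward from the last round.
Round 3 (the landlord proposes): the tenant gets 30 if talks fail, so the landlord offers 30 and keeps 90.
Round 2 (the tenant proposes): the landlord can get 90 next round, worth 0.77 × 90 = 69.3 now, so the tenant offers 69.3, keeping 50.7.
Round 1 (the landlord proposes): the tenant can get 50.7 next round, worth 0.57 × 50.7 = 28.899 now, so the landlord offers 28.899, keeping 91.101.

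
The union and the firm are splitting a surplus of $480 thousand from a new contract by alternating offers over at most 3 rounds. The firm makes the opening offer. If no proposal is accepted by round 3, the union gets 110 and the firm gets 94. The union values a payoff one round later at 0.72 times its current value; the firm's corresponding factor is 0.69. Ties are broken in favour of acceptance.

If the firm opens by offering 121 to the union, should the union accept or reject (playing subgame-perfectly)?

Work out the union's continuation value if the offer is rejected.
Round 3 (the firm proposes): the union gets 110 if talks fail, so the firm offers 110 and keeps 370.
Round 2 (the union proposes): the firm can get 370 next round, worth 0.69 × 370 = 255.3 now, so the union offers 255.3, keeping 224.7.
So by rejecting in round 1, the union gets 224.7 next round, worth 0.72 × 224.7 = 161.784 now.
Offer 121 < 161.784, so the union rejects.

Reject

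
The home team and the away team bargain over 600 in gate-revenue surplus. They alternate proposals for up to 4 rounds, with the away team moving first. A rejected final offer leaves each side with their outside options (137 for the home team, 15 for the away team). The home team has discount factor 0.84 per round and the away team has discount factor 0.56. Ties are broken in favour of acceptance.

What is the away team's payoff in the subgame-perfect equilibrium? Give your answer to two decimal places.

147.09

Solve by backward induction from round 4.
Round 4 (the home team proposes): the away team gets 15 if talks fail, so the home team offers 15 and keeps 585.
Round 3 (the away team proposes): the home team can get 585 next round, worth 0.84 × 585 = 491.4 now. The away team offers 491.4 and keeps 600 − 491.4 = 108.6.
Round 2 (the home team proposes): the away team can get 108.6 next round, worth 0.56 × 108.6 = 60.816 now, so the home team offers 60.816, keeping 539.184.
Round 1 (the away team proposes): the home team can get 539.184 next round, worth 0.84 × 539.184 = 452.91456 now; the away team offers that and keeps 147.08544.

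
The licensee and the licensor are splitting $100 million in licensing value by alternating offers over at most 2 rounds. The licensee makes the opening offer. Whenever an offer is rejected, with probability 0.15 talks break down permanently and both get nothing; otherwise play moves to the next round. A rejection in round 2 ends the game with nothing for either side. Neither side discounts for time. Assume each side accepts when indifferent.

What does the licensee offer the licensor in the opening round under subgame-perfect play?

Round 2 (the licensor proposes): the licensee will accept anything ≥ 0, so the licensor offers 0 and keeps 100.
Round 1 (the licensee proposes): rejecting gives the licensor an expected 0.85 × 100 = 85, so the licensee offers 85, keeping 15.

85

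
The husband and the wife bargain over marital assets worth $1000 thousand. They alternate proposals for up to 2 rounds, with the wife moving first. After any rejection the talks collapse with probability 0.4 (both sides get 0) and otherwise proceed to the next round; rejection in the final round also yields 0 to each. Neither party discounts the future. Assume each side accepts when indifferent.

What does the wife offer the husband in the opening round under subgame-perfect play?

600

Round 2 (the husband proposes): the wife will accept anything ≥ 0, so the husband offers 0 and keeps 1000.
Round 1 (the wife proposes): rejecting gives the husband an expected 0.6 × 1000 = 600; the wife offers that and keeps 400.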